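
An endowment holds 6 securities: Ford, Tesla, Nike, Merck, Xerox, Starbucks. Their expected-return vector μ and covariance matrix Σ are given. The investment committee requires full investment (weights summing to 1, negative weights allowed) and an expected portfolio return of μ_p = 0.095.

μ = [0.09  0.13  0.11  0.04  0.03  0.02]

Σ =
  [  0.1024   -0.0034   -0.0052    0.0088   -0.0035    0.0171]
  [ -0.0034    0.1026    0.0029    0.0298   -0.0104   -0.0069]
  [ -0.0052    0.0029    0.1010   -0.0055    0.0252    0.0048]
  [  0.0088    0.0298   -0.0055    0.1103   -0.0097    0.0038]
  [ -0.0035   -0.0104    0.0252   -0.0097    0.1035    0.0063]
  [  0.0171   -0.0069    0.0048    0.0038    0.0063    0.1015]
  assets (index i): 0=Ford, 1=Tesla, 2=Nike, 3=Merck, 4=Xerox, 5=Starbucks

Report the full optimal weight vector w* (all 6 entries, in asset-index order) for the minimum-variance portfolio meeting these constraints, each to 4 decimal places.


u=Σ⁻¹μ = [0.9716  1.2921  1.0512  0.0034  0.1933  0.0594]
v=Σ⁻¹𝟙 = [8.9008  9.3078  7.8052  6.7673  9.1575  7.7945]
a=μᵀu=0.378172  b=𝟙ᵀu=3.570976  c=𝟙ᵀv=49.733255  D=ac−b²=6.055863
λ₁=(c·0.095−b)/D = (49.733255·0.095−3.570976)/6.055863 = 0.190507
λ₂=(a−b·0.095)/D = (0.378172−3.570976·0.095)/6.055863 = 0.006428
w* = 0.190507·u + 0.006428·v:
  w_0 = 0.190507·0.9716 + 0.006428·8.9008 = 0.2423  (Ford)
  w_1 = 0.190507·1.2921 + 0.006428·9.3078 = 0.3060  (Tesla)
  w_2 = 0.190507·1.0512 + 0.006428·7.8052 = 0.2504  (Nike)
  w_3 = 0.190507·0.0034 + 0.006428·6.7673 = 0.0442  (Merck)
  w_4 = 0.190507·0.1933 + 0.006428·9.1575 = 0.0957  (Xerox)
  w_5 = 0.190507·0.0594 + 0.006428·7.7945 = 0.0614  (Starbucks)
Σw_i=1.0000  μᵀw=0.0950
σ²=wᵀΣw=λ₁·μ_p+λ₂ = 0.190507·0.095 + 0.006428 = 0.024527 ≈ 0.0245

0.2423  0.3060  0.2504  0.0442  0.0957  0.0614


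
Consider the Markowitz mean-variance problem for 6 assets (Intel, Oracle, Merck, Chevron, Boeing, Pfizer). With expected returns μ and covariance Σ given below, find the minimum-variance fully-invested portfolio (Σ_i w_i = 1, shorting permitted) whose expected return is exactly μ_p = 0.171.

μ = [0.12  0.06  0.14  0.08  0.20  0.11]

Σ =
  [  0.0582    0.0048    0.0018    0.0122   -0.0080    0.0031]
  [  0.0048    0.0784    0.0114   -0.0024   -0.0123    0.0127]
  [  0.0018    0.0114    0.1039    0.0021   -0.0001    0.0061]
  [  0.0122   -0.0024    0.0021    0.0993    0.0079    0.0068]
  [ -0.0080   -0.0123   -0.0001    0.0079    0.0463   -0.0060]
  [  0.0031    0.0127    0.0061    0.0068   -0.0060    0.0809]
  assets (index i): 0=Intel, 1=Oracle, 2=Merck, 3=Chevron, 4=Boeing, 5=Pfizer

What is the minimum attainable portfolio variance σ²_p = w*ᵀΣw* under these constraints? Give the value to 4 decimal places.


x=Σ⁻¹μ = [2.5911  1.0376  1.1118  -0.0234  5.2313  1.4036]
y=Σ⁻¹𝟙 = [18.2019  13.5547  7.1197  4.9777  28.9000  10.7237]
a=μᵀx=1.727636  b=𝟙ᵀx=11.352089  c=𝟙ᵀy=83.477724  D=ac−b²=15.349193
λ₁=(c·0.171−b)/D = (83.477724·0.171−11.352089)/15.349193 = 0.190408
λ₂=(a−b·0.171)/D = (1.727636−11.352089·0.171)/15.349193 = -0.013914
w* = 0.190408·x + -0.013914·y:
  w_0 = 0.190408·2.5911 + -0.013914·18.2019 = 0.2401  (Intel)
  w_1 = 0.190408·1.0376 + -0.013914·13.5547 = 0.0090  (Oracle)
  w_2 = 0.190408·1.1118 + -0.013914·7.1197 = 0.1126  (Merck)
  w_3 = 0.190408·-0.0234 + -0.013914·4.9777 = -0.0737  (Chevron)
  w_4 = 0.190408·5.2313 + -0.013914·28.9000 = 0.5940  (Boeing)
  w_5 = 0.190408·1.4036 + -0.013914·10.7237 = 0.1181  (Pfizer)
Σw_i=1.0000  μᵀw=0.1710
σ²=wᵀΣw=λ₁·μ_p+λ₂ = 0.190408·0.171 + -0.013914 = 0.018646 ≈ 0.0186

0.0186


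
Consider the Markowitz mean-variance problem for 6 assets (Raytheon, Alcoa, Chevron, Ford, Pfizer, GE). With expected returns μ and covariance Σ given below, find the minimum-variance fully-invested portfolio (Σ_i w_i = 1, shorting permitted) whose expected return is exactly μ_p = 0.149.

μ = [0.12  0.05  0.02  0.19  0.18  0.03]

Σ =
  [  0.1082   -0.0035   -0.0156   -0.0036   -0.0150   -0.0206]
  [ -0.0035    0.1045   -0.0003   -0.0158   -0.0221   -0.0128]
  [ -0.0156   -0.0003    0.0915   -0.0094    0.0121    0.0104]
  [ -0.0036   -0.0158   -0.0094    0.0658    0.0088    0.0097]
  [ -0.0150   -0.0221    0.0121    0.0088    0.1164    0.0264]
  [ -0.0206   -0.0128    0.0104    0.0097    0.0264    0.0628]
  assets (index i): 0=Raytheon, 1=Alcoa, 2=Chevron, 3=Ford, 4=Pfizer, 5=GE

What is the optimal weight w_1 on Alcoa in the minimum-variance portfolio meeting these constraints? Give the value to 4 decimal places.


0.1589

u=Σ⁻¹μ = [1.5756  1.3700  0.5936  3.1630  1.7166  -0.0347]
v=Σ⁻¹𝟙 = [16.4223  16.5379  12.8195  18.4660  7.3500  16.6163]
a=μᵀu=1.178354  b=𝟙ᵀu=8.383982  c=𝟙ᵀv=88.211920  D=ac−b²=33.653743
λ₁=(c·0.149−b)/D = (88.211920·0.149−8.383982)/33.653743 = 0.141428
λ₂=(a−b·0.149)/D = (1.178354−8.383982·0.149)/33.653743 = -0.002106
w* = 0.141428·u + -0.002106·v:
  w_0 = 0.141428·1.5756 + -0.002106·16.4223 = 0.1883  (Raytheon)
  w_1 = 0.141428·1.3700 + -0.002106·16.5379 = 0.1589  (Alcoa)
  w_2 = 0.141428·0.5936 + -0.002106·12.8195 = 0.0570  (Chevron)
  w_3 = 0.141428·3.1630 + -0.002106·18.4660 = 0.4085  (Ford)
  w_4 = 0.141428·1.7166 + -0.002106·7.3500 = 0.2273  (Pfizer)
  w_5 = 0.141428·-0.0347 + -0.002106·16.6163 = -0.0399  (GE)
Σw_i=1.0000  μᵀw=0.1490
σ²=wᵀΣw=λ₁·μ_p+λ₂ = 0.141428·0.149 + -0.002106 = 0.018967 ≈ 0.0190


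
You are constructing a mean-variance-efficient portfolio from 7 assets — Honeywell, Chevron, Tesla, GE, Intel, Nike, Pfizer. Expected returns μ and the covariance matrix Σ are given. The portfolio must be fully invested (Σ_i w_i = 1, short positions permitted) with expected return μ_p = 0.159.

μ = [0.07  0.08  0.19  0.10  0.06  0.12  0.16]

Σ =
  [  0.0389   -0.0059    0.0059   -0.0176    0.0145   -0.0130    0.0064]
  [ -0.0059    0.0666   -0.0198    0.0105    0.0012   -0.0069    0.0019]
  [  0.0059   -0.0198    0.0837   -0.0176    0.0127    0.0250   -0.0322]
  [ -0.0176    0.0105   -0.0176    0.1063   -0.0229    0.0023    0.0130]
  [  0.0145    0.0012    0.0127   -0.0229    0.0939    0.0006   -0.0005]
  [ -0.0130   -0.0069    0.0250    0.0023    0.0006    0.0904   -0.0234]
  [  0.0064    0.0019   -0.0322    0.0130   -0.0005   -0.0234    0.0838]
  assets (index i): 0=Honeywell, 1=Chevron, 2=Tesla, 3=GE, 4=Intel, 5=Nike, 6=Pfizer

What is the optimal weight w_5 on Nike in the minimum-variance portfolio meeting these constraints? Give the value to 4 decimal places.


0.0891

g=Σ⁻¹μ = [2.1032  2.3773  3.7559  1.2441  0.0870  1.6200  3.3978]
h=Σ⁻¹𝟙 = [32.9075  22.4545  19.3026  14.5177  6.2046  16.6133  18.7518]
a=μᵀg=1.918703  b=𝟙ᵀg=14.585312  c=𝟙ᵀh=130.752030  D=ac−b²=38.143035
λ₁=(c·0.159−b)/D = (130.752030·0.159−14.585312)/38.143035 = 0.162658
λ₂=(a−b·0.159)/D = (1.918703−14.585312·0.159)/38.143035 = -0.010496
w* = 0.162658·g + -0.010496·h:
  w_0 = 0.162658·2.1032 + -0.010496·32.9075 = -0.0033  (Honeywell)
  w_1 = 0.162658·2.3773 + -0.010496·22.4545 = 0.1510  (Chevron)
  w_2 = 0.162658·3.7559 + -0.010496·19.3026 = 0.4083  (Tesla)
  w_3 = 0.162658·1.2441 + -0.010496·14.5177 = 0.0500  (GE)
  w_4 = 0.162658·0.0870 + -0.010496·6.2046 = -0.0510  (Intel)
  w_5 = 0.162658·1.6200 + -0.010496·16.6133 = 0.0891  (Nike)
  w_6 = 0.162658·3.3978 + -0.010496·18.7518 = 0.3559  (Pfizer)
Σw_i=1.0000  μᵀw=0.1590
σ²=wᵀΣw=λ₁·μ_p+λ₂ = 0.162658·0.159 + -0.010496 = 0.015366 ≈ 0.0154


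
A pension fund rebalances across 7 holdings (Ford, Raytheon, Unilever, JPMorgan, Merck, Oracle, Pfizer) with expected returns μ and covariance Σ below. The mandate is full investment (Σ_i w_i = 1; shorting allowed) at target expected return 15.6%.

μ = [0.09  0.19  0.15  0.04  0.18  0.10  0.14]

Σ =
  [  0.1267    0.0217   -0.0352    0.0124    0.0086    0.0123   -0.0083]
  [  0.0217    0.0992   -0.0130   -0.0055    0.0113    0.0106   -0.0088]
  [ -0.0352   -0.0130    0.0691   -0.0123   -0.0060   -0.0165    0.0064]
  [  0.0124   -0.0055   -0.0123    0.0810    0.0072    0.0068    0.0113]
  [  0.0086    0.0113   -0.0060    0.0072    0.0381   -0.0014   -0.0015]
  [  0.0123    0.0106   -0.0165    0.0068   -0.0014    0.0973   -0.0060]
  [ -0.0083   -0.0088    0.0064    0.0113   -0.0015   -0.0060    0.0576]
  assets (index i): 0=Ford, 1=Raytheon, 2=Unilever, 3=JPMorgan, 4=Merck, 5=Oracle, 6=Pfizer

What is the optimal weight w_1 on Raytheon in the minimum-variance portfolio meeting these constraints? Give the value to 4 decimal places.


g=Σ⁻¹μ = [1.1250  1.6858  3.5944  0.0556  4.6899  1.5429  2.7228]
h=Σ⁻¹𝟙 = [11.1513  9.0697  27.2702  9.6530  24.6844  13.2611  17.4541]
a=μᵀg=2.342595  b=𝟙ᵀg=15.416394  c=𝟙ᵀh=112.543870  D=ac−b²=25.979491
λ₁=(c·0.156−b)/D = (112.543870·0.156−15.416394)/25.979491 = 0.082390
λ₂=(a−b·0.156)/D = (2.342595−15.416394·0.156)/25.979491 = -0.002400
w* = 0.082390·g + -0.002400·h:
  w_0 = 0.082390·1.1250 + -0.002400·11.1513 = 0.0659  (Ford)
  w_1 = 0.082390·1.6858 + -0.002400·9.0697 = 0.1171  (Raytheon)
  w_2 = 0.082390·3.5944 + -0.002400·27.2702 = 0.2307  (Unilever)
  w_3 = 0.082390·0.0556 + -0.002400·9.6530 = -0.0186  (JPMorgan)
  w_4 = 0.082390·4.6899 + -0.002400·24.6844 = 0.3271  (Merck)
  w_5 = 0.082390·1.5429 + -0.002400·13.2611 = 0.0953  (Oracle)
  w_6 = 0.082390·2.7228 + -0.002400·17.4541 = 0.1824  (Pfizer)
Σw_i=1.0000  μᵀw=0.1560
σ²=wᵀΣw=λ₁·μ_p+λ₂ = 0.082390·0.156 + -0.002400 = 0.010452 ≈ 0.0105

0.1171


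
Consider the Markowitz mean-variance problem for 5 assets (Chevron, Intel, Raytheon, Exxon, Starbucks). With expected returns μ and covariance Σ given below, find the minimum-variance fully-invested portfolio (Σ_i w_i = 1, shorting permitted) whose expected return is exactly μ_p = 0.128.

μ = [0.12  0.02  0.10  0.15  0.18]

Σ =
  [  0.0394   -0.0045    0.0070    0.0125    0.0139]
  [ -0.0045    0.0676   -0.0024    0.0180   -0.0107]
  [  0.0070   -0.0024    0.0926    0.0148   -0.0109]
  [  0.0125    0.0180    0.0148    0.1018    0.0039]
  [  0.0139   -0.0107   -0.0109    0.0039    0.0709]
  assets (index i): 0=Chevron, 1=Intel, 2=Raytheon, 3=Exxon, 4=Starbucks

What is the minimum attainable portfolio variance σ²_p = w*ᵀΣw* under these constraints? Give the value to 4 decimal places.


g=Σ⁻¹μ = [1.7878  0.5945  1.0990  0.8972  2.3976]
h=Σ⁻¹𝟙 = [19.6964  18.2856  11.1870  1.9852  14.6131]
a=μᵀg=0.902479  b=𝟙ᵀg=6.776127  c=𝟙ᵀh=65.767376  D=ac−b²=13.437765
λ₁=(c·0.128−b)/D = (65.767376·0.128−6.776127)/13.437765 = 0.122200
λ₂=(a−b·0.128)/D = (0.902479−6.776127·0.128)/13.437765 = 0.002615
w* = 0.122200·g + 0.002615·h:
  w_0 = 0.122200·1.7878 + 0.002615·19.6964 = 0.2700  (Chevron)
  w_1 = 0.122200·0.5945 + 0.002615·18.2856 = 0.1205  (Intel)
  w_2 = 0.122200·1.0990 + 0.002615·11.1870 = 0.1635  (Raytheon)
  w_3 = 0.122200·0.8972 + 0.002615·1.9852 = 0.1148  (Exxon)
  w_4 = 0.122200·2.3976 + 0.002615·14.6131 = 0.3312  (Starbucks)
Σw_i=1.0000  μᵀw=0.1280
σ²=wᵀΣw=λ₁·μ_p+λ₂ = 0.122200·0.128 + 0.002615 = 0.018256 ≈ 0.0183

0.0183


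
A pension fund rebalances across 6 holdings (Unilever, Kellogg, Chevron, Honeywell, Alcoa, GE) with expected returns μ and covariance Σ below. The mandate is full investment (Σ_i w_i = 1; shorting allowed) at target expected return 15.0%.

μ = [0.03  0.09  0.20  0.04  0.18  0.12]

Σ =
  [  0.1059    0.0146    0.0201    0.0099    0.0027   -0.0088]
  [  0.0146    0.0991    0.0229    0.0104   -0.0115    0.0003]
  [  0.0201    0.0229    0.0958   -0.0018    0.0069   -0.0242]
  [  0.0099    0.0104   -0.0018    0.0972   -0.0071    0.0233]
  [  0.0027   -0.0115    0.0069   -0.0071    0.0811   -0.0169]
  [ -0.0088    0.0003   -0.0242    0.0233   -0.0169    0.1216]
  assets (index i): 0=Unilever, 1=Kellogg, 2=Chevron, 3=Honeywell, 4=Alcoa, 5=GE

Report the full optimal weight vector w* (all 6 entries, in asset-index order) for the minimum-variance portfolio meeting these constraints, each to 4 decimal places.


p=Σ⁻¹μ = [-0.1681  0.6891  2.2180  0.1642  2.5093  1.7317]
q=Σ⁻¹𝟙 = [6.4700  8.0416  9.0128  7.3804  15.4689  11.2014]
a=μᵀp=1.166627  b=𝟙ᵀp=7.144184  c=𝟙ᵀq=57.575083  D=ac−b²=16.129257
λ₁=(c·0.150−b)/D = (57.575083·0.150−7.144184)/16.129257 = 0.092508
λ₂=(a−b·0.150)/D = (1.166627−7.144184·0.150)/16.129257 = 0.005890
w* = 0.092508·p + 0.005890·q:
  w_0 = 0.092508·-0.1681 + 0.005890·6.4700 = 0.0226  (Unilever)
  w_1 = 0.092508·0.6891 + 0.005890·8.0416 = 0.1111  (Kellogg)
  w_2 = 0.092508·2.2180 + 0.005890·9.0128 = 0.2583  (Chevron)
  w_3 = 0.092508·0.1642 + 0.005890·7.3804 = 0.0587  (Honeywell)
  w_4 = 0.092508·2.5093 + 0.005890·15.4689 = 0.3232  (Alcoa)
  w_5 = 0.092508·1.7317 + 0.005890·11.2014 = 0.2262  (GE)
Σw_i=1.0000  μᵀw=0.1500
σ²=wᵀΣw=λ₁·μ_p+λ₂ = 0.092508·0.150 + 0.005890 = 0.019766 ≈ 0.0198

0.0226  0.1111  0.2583  0.0587  0.3232  0.2262


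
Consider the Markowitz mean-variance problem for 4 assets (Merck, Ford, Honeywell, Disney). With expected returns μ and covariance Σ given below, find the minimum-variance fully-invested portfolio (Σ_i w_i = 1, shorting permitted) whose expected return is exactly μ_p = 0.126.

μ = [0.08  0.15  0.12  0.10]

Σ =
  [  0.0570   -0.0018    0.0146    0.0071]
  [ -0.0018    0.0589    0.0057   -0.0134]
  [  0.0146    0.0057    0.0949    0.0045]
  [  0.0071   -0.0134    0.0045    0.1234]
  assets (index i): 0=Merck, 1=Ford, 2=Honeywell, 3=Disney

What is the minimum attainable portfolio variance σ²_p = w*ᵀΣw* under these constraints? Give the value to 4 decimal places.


0.0227

g=Σ⁻¹μ = [1.1391  2.7261  0.8777  1.0089]
h=Σ⁻¹𝟙 = [15.3192  18.8596  6.6197  9.0289]
a=μᵀg=0.706247  b=𝟙ᵀg=5.751725  c=𝟙ᵀh=49.827363  D=ac−b²=2.108105
λ₁=(c·0.126−b)/D = (49.827363·0.126−5.751725)/2.108105 = 0.249761
λ₂=(a−b·0.126)/D = (0.706247−5.751725·0.126)/2.108105 = -0.008761
w* = 0.249761·g + -0.008761·h:
  w_0 = 0.249761·1.1391 + -0.008761·15.3192 = 0.1503  (Merck)
  w_1 = 0.249761·2.7261 + -0.008761·18.8596 = 0.5156  (Ford)
  w_2 = 0.249761·0.8777 + -0.008761·6.6197 = 0.1612  (Honeywell)
  w_3 = 0.249761·1.0089 + -0.008761·9.0289 = 0.1729  (Disney)
Σw_i=1.0000  μᵀw=0.1260
σ²=wᵀΣw=λ₁·μ_p+λ₂ = 0.249761·0.126 + -0.008761 = 0.022709 ≈ 0.0227


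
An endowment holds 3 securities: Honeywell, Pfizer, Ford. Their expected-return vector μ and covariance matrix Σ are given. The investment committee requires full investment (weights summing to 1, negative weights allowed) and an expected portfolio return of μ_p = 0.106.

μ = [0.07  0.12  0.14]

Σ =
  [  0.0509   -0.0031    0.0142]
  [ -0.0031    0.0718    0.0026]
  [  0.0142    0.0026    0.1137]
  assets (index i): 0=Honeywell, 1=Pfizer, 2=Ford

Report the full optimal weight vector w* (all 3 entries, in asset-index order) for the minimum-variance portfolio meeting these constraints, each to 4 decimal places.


0.3696  0.4064  0.2240

x=Σ⁻¹μ = [1.1864  1.6847  1.0446]
y=Σ⁻¹𝟙 = [18.8255  14.5191  6.1119]
a=μᵀx=0.431460  b=𝟙ᵀx=3.915746  c=𝟙ᵀy=39.456527  D=ac−b²=1.690867
λ₁=(c·0.106−b)/D = (39.456527·0.106−3.915746)/1.690867 = 0.157698
λ₂=(a−b·0.106)/D = (0.431460−3.915746·0.106)/1.690867 = 0.009694
w* = 0.157698·x + 0.009694·y:
  w_0 = 0.157698·1.1864 + 0.009694·18.8255 = 0.3696  (Honeywell)
  w_1 = 0.157698·1.6847 + 0.009694·14.5191 = 0.4064  (Pfizer)
  w_2 = 0.157698·1.0446 + 0.009694·6.1119 = 0.2240  (Ford)
Σw_i=1.0000  μᵀw=0.1060
σ²=wᵀΣw=λ₁·μ_p+λ₂ = 0.157698·0.106 + 0.009694 = 0.026410 ≈ 0.0264


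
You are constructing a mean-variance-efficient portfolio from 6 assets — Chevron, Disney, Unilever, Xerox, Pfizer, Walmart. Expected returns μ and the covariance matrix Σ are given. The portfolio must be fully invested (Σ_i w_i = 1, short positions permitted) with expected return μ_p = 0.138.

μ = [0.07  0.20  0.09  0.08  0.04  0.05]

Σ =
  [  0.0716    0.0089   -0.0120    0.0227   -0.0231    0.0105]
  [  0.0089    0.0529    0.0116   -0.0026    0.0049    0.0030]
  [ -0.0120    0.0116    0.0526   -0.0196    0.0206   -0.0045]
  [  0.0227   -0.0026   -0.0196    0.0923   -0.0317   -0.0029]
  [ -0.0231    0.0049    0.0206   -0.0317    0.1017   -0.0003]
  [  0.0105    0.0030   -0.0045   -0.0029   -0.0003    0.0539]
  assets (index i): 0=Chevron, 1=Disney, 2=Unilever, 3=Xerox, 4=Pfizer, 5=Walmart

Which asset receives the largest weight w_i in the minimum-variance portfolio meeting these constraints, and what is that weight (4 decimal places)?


Disney (0.5057)

u=Σ⁻¹μ = [0.3920  3.3708  1.4603  1.3568  0.4496  0.8611]
v=Σ⁻¹𝟙 = [12.2864  10.4870  22.6310  18.0319  13.2094  18.5088]
a=μᵀu=1.002605  b=𝟙ᵀu=7.890607  c=𝟙ᵀv=95.154538  D=ac−b²=33.140716
λ₁=(c·0.138−b)/D = (95.154538·0.138−7.890607)/33.140716 = 0.158135
λ₂=(a−b·0.138)/D = (1.002605−7.890607·0.138)/33.140716 = -0.002604
w* = 0.158135·u + -0.002604·v:
  w_0 = 0.158135·0.3920 + -0.002604·12.2864 = 0.0300  (Chevron)
  w_1 = 0.158135·3.3708 + -0.002604·10.4870 = 0.5057  (Disney)
  w_2 = 0.158135·1.4603 + -0.002604·22.6310 = 0.1720  (Unilever)
  w_3 = 0.158135·1.3568 + -0.002604·18.0319 = 0.1676  (Xerox)
  w_4 = 0.158135·0.4496 + -0.002604·13.2094 = 0.0367  (Pfizer)
  w_5 = 0.158135·0.8611 + -0.002604·18.5088 = 0.0880  (Walmart)
Σw_i=1.0000  μᵀw=0.1380
σ²=wᵀΣw=λ₁·μ_p+λ₂ = 0.158135·0.138 + -0.002604 = 0.019219 ≈ 0.0192


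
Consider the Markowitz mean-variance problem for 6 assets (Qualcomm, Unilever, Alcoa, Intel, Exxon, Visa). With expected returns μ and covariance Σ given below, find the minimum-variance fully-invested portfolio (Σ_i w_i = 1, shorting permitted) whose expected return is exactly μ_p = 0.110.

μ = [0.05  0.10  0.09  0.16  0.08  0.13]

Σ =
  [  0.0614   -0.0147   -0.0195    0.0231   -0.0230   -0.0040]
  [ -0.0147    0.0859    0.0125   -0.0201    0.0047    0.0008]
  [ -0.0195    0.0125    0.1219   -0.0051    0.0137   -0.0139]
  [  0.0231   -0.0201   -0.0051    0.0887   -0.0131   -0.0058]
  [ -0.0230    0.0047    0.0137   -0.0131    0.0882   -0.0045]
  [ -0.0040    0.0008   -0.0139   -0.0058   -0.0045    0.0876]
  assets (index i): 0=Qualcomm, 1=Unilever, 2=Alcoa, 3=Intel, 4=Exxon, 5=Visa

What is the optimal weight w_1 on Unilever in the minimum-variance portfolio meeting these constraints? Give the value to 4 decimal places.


0.1777

p=Σ⁻¹μ = [1.3406  1.6829  0.9269  2.2278  1.4507  1.8990]
q=Σ⁻¹𝟙 = [27.0464  16.3839  11.1220  12.3546  18.4430  16.0311]
a=μᵀp=1.038112  b=𝟙ᵀp=9.527910  c=𝟙ᵀq=101.380998  D=ac−b²=14.463723
λ₁=(c·0.110−b)/D = (101.380998·0.110−9.527910)/14.463723 = 0.112281
λ₂=(a−b·0.110)/D = (1.038112−9.527910·0.110)/14.463723 = -0.000689
w* = 0.112281·p + -0.000689·q:
  w_0 = 0.112281·1.3406 + -0.000689·27.0464 = 0.1319  (Qualcomm)
  w_1 = 0.112281·1.6829 + -0.000689·16.3839 = 0.1777  (Unilever)
  w_2 = 0.112281·0.9269 + -0.000689·11.1220 = 0.0964  (Alcoa)
  w_3 = 0.112281·2.2278 + -0.000689·12.3546 = 0.2416  (Intel)
  w_4 = 0.112281·1.4507 + -0.000689·18.4430 = 0.1502  (Exxon)
  w_5 = 0.112281·1.8990 + -0.000689·16.0311 = 0.2022  (Visa)
Σw_i=1.0000  μᵀw=0.1100
σ²=wᵀΣw=λ₁·μ_p+λ₂ = 0.112281·0.110 + -0.000689 = 0.011662 ≈ 0.0117


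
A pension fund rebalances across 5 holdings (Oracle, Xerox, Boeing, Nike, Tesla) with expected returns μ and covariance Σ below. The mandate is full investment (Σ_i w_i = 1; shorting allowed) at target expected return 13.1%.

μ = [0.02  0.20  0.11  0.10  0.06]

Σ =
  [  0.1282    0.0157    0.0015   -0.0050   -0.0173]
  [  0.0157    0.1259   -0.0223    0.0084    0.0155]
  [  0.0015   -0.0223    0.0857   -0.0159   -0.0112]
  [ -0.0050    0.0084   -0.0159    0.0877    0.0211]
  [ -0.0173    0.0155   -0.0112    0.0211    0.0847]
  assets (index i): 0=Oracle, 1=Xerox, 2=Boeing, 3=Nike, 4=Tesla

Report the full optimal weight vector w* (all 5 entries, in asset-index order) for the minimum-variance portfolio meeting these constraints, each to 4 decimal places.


0.0153  0.3155  0.3666  0.2277  0.0748

u=Σ⁻¹μ = [0.0025  1.8240  2.0343  1.2547  0.3315]
v=Σ⁻¹𝟙 = [8.6648  7.7118  17.1671  11.4857  11.5737]
a=μᵀu=0.733990  b=𝟙ᵀu=5.447039  c=𝟙ᵀv=56.603169  D=ac−b²=11.875920
λ₁=(c·0.131−b)/D = (56.603169·0.131−5.447039)/11.875920 = 0.165711
λ₂=(a−b·0.131)/D = (0.733990−5.447039·0.131)/11.875920 = 0.001720
w* = 0.165711·u + 0.001720·v:
  w_0 = 0.165711·0.0025 + 0.001720·8.6648 = 0.0153  (Oracle)
  w_1 = 0.165711·1.8240 + 0.001720·7.7118 = 0.3155  (Xerox)
  w_2 = 0.165711·2.0343 + 0.001720·17.1671 = 0.3666  (Boeing)
  w_3 = 0.165711·1.2547 + 0.001720·11.4857 = 0.2277  (Nike)
  w_4 = 0.165711·0.3315 + 0.001720·11.5737 = 0.0748  (Tesla)
Σw_i=1.0000  μᵀw=0.1310
σ²=wᵀΣw=λ₁·μ_p+λ₂ = 0.165711·0.131 + 0.001720 = 0.023428 ≈ 0.0234


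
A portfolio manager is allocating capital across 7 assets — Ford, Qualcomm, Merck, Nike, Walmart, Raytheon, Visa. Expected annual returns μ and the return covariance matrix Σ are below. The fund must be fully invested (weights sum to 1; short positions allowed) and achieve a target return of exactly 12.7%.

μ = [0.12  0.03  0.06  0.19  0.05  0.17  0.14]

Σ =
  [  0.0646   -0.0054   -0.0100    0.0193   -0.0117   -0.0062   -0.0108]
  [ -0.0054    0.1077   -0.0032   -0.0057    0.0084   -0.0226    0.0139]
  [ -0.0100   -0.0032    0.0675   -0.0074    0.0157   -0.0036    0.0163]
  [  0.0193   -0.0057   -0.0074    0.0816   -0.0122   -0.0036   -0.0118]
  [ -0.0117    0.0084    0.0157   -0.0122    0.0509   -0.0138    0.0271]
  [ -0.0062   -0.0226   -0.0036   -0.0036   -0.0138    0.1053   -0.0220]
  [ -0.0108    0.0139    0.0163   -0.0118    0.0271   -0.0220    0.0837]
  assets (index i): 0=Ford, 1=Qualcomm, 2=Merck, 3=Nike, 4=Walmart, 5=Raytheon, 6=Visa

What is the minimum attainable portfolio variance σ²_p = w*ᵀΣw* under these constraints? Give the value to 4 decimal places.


0.0098

u=Σ⁻¹μ = [2.1354  0.7078  0.8193  2.5819  1.1929  2.6550  2.3467]
v=Σ⁻¹𝟙 = [21.7391  12.6451  13.7962  14.8182  21.7296  19.4324  10.1271]
a=μᵀu=1.656738  b=𝟙ᵀu=12.439044  c=𝟙ᵀv=114.287591  D=ac−b²=34.614802
λ₁=(c·0.127−b)/D = (114.287591·0.127−12.439044)/34.614802 = 0.059959
λ₂=(a−b·0.127)/D = (1.656738−12.439044·0.127)/34.614802 = 0.002224
w* = 0.059959·u + 0.002224·v:
  w_0 = 0.059959·2.1354 + 0.002224·21.7391 = 0.1764  (Ford)
  w_1 = 0.059959·0.7078 + 0.002224·12.6451 = 0.0706  (Qualcomm)
  w_2 = 0.059959·0.8193 + 0.002224·13.7962 = 0.0798  (Merck)
  w_3 = 0.059959·2.5819 + 0.002224·14.8182 = 0.1878  (Nike)
  w_4 = 0.059959·1.1929 + 0.002224·21.7296 = 0.1198  (Walmart)
  w_5 = 0.059959·2.6550 + 0.002224·19.4324 = 0.2024  (Raytheon)
  w_6 = 0.059959·2.3467 + 0.002224·10.1271 = 0.1632  (Visa)
Σw_i=1.0000  μᵀw=0.1270
σ²=wᵀΣw=λ₁·μ_p+λ₂ = 0.059959·0.127 + 0.002224 = 0.009839 ≈ 0.0098


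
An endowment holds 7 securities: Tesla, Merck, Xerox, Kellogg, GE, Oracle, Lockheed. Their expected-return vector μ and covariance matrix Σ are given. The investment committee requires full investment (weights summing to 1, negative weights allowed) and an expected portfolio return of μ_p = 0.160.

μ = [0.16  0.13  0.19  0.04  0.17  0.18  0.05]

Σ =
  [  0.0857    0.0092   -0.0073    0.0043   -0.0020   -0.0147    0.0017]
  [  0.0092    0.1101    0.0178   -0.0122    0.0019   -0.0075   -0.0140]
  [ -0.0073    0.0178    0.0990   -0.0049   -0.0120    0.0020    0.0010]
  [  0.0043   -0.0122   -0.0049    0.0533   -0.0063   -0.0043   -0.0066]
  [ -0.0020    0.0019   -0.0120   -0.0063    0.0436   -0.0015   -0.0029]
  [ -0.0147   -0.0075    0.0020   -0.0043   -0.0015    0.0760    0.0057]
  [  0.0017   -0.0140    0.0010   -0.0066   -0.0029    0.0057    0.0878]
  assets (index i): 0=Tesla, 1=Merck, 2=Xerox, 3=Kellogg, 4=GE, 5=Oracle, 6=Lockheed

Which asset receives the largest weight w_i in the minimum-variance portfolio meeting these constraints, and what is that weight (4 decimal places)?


GE (0.3250)

p=Σ⁻¹μ = [2.5072  0.9880  2.5745  1.9561  5.1178  3.0372  0.7681]
q=Σ⁻¹𝟙 = [13.6988  11.3973  13.9298  28.6745  32.6431  17.7174  14.8664]
a=μᵀp=2.552121  b=𝟙ᵀp=16.948874  c=𝟙ᵀq=132.927300  D=ac−b²=51.982157
λ₁=(c·0.160−b)/D = (132.927300·0.160−16.948874)/51.982157 = 0.083096
λ₂=(a−b·0.160)/D = (2.552121−16.948874·0.160)/51.982157 = -0.003072
w* = 0.083096·p + -0.003072·q:
  w_0 = 0.083096·2.5072 + -0.003072·13.6988 = 0.1663  (Tesla)
  w_1 = 0.083096·0.9880 + -0.003072·11.3973 = 0.0471  (Merck)
  w_2 = 0.083096·2.5745 + -0.003072·13.9298 = 0.1711  (Xerox)
  w_3 = 0.083096·1.9561 + -0.003072·28.6745 = 0.0744  (Kellogg)
  w_4 = 0.083096·5.1178 + -0.003072·32.6431 = 0.3250  (GE)
  w_5 = 0.083096·3.0372 + -0.003072·17.7174 = 0.1979  (Oracle)
  w_6 = 0.083096·0.7681 + -0.003072·14.8664 = 0.0181  (Lockheed)
Σw_i=1.0000  μᵀw=0.1600
σ²=wᵀΣw=λ₁·μ_p+λ₂ = 0.083096·0.160 + -0.003072 = 0.010223 ≈ 0.0102


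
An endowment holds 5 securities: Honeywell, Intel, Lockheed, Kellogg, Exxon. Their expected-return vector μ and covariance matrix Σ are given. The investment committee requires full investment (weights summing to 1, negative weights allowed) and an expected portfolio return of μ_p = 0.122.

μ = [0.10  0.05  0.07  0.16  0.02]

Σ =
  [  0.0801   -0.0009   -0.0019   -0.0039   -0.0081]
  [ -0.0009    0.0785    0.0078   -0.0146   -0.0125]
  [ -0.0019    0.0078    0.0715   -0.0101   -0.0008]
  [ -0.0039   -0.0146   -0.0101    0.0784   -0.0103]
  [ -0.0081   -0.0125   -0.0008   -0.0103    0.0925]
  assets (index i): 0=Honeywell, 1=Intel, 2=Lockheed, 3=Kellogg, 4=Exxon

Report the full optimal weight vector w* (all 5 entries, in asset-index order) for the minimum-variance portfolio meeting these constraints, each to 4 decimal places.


x=Σ⁻¹μ = [1.4988  1.1384  1.2704  2.5963  0.8014]
y=Σ⁻¹𝟙 = [15.8195  18.0308  15.6203  21.1619  17.1242]
a=μᵀx=0.727166  b=𝟙ᵀx=7.305290  c=𝟙ᵀy=87.756592  D=ac−b²=10.446327
λ₁=(c·0.122−b)/D = (87.756592·0.122−7.305290)/10.446327 = 0.325570
λ₂=(a−b·0.122)/D = (0.727166−7.305290·0.122)/10.446327 = -0.015707
w* = 0.325570·x + -0.015707·y:
  w_0 = 0.325570·1.4988 + -0.015707·15.8195 = 0.2395  (Honeywell)
  w_1 = 0.325570·1.1384 + -0.015707·18.0308 = 0.0874  (Intel)
  w_2 = 0.325570·1.2704 + -0.015707·15.6203 = 0.1683  (Lockheed)
  w_3 = 0.325570·2.5963 + -0.015707·21.1619 = 0.5129  (Kellogg)
  w_4 = 0.325570·0.8014 + -0.015707·17.1242 = -0.0081  (Exxon)
Σw_i=1.0000  μᵀw=0.1220
σ²=wᵀΣw=λ₁·μ_p+λ₂ = 0.325570·0.122 + -0.015707 = 0.024013 ≈ 0.0240

0.2395  0.0874  0.1683  0.5129  -0.0081


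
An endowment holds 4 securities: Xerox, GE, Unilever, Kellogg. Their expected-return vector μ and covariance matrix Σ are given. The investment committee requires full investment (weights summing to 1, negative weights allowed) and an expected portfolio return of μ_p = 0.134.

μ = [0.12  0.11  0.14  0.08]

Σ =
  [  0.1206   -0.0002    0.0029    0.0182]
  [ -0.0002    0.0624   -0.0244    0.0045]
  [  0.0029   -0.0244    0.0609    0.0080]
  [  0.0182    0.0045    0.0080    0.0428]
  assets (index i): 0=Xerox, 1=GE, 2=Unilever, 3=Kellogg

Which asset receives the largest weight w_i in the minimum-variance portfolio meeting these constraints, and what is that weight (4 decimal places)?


Unilever (0.5793)

u=Σ⁻¹μ = [0.8343  3.0597  3.4121  0.5549]
v=Σ⁻¹𝟙 = [5.6585  24.4816  24.1373  13.8726]
a=μᵀu=0.958773  b=𝟙ᵀu=7.861035  c=𝟙ᵀv=68.150100  D=ac−b²=3.544620
λ₁=(c·0.134−b)/D = (68.150100·0.134−7.861035)/3.544620 = 0.358594
λ₂=(a−b·0.134)/D = (0.958773−7.861035·0.134)/3.544620 = -0.026690
w* = 0.358594·u + -0.026690·v:
  w_0 = 0.358594·0.8343 + -0.026690·5.6585 = 0.1482  (Xerox)
  w_1 = 0.358594·3.0597 + -0.026690·24.4816 = 0.4438  (GE)
  w_2 = 0.358594·3.4121 + -0.026690·24.1373 = 0.5793  (Unilever)
  w_3 = 0.358594·0.5549 + -0.026690·13.8726 = -0.1713  (Kellogg)
Σw_i=1.0000  μᵀw=0.1340
σ²=wᵀΣw=λ₁·μ_p+λ₂ = 0.358594·0.134 + -0.026690 = 0.021362 ≈ 0.0214


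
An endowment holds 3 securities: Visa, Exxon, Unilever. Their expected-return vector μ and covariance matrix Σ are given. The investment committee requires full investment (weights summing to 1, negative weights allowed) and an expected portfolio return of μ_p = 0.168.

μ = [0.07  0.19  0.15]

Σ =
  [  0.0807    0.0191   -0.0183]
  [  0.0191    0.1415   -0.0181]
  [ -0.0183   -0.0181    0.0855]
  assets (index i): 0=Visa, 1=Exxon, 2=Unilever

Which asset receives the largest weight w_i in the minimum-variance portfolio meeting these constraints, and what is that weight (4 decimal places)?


Unilever (0.5324)

p=Σ⁻¹μ = [1.0330  1.4965  2.2923]
q=Σ⁻¹𝟙 = [14.3813  7.2110  16.3005]
a=μᵀp=0.700499  b=𝟙ᵀp=4.821863  c=𝟙ᵀq=37.892839  D=ac−b²=3.293522
λ₁=(c·0.168−b)/D = (37.892839·0.168−4.821863)/3.293522 = 0.468840
λ₂=(a−b·0.168)/D = (0.700499−4.821863·0.168)/3.293522 = -0.033270
w* = 0.468840·p + -0.033270·q:
  w_0 = 0.468840·1.0330 + -0.033270·14.3813 = 0.0059  (Visa)
  w_1 = 0.468840·1.4965 + -0.033270·7.2110 = 0.4617  (Exxon)
  w_2 = 0.468840·2.2923 + -0.033270·16.3005 = 0.5324  (Unilever)
Σw_i=1.0000  μᵀw=0.1680
σ²=wᵀΣw=λ₁·μ_p+λ₂ = 0.468840·0.168 + -0.033270 = 0.045495 ≈ 0.0455


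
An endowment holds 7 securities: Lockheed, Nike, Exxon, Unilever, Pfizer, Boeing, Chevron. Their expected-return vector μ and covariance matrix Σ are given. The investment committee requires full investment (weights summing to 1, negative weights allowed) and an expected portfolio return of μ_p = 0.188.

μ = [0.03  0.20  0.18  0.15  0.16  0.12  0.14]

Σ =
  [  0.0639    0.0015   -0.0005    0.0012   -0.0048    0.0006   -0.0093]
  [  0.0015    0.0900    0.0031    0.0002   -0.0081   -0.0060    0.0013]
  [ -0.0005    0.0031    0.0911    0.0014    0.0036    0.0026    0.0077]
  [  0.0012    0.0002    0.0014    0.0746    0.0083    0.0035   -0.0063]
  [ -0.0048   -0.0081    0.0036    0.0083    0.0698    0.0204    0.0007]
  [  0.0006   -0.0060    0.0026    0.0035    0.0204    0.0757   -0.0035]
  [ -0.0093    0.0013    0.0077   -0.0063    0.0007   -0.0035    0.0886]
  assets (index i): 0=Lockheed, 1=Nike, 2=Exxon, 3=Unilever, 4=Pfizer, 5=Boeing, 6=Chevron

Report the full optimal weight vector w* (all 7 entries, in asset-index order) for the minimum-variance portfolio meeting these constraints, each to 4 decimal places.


-0.1437  0.3153  0.2085  0.1899  0.2265  0.0747  0.1289

p=Σ⁻¹μ = [0.7677  2.3806  1.6209  1.8273  1.9604  1.1754  1.6458]
q=Σ⁻¹𝟙 = [17.9493  12.0666  8.5703  12.2448  11.8313  10.5970  13.4447]
a=μᵀp=1.750121  b=𝟙ᵀp=11.378074  c=𝟙ᵀq=86.703931  D=ac−b²=22.281764
λ₁=(c·0.188−b)/D = (86.703931·0.188−11.378074)/22.281764 = 0.220910
λ₂=(a−b·0.188)/D = (1.750121−11.378074·0.188)/22.281764 = -0.017456
w* = 0.220910·p + -0.017456·q:
  w_0 = 0.220910·0.7677 + -0.017456·17.9493 = -0.1437  (Lockheed)
  w_1 = 0.220910·2.3806 + -0.017456·12.0666 = 0.3153  (Nike)
  w_2 = 0.220910·1.6209 + -0.017456·8.5703 = 0.2085  (Exxon)
  w_3 = 0.220910·1.8273 + -0.017456·12.2448 = 0.1899  (Unilever)
  w_4 = 0.220910·1.9604 + -0.017456·11.8313 = 0.2265  (Pfizer)
  w_5 = 0.220910·1.1754 + -0.017456·10.5970 = 0.0747  (Boeing)
  w_6 = 0.220910·1.6458 + -0.017456·13.4447 = 0.1289  (Chevron)
Σw_i=1.0000  μᵀw=0.1880
σ²=wᵀΣw=λ₁·μ_p+λ₂ = 0.220910·0.188 + -0.017456 = 0.024075 ≈ 0.0241


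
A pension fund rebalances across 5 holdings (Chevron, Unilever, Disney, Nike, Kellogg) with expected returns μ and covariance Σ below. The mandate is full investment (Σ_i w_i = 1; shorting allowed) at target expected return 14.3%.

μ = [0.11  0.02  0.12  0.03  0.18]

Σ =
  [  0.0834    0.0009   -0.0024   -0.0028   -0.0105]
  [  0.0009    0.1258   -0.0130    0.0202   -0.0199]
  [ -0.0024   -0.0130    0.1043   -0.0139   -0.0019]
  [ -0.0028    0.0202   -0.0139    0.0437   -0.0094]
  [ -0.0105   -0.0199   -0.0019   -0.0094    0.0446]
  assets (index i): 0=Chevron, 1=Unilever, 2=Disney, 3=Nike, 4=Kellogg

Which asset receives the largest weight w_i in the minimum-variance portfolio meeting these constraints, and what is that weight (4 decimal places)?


p=Σ⁻¹μ = [2.1138  0.8331  1.6872  2.1412  5.4284]
q=Σ⁻¹𝟙 = [18.3646  10.4076  16.3969  32.8563  39.0122]
a=μᵀp=1.493002  b=𝟙ᵀp=12.203775  c=𝟙ᵀq=117.037635  D=ac−b²=25.805268
λ₁=(c·0.143−b)/D = (117.037635·0.143−12.203775)/25.805268 = 0.175647
λ₂=(a−b·0.143)/D = (1.493002−12.203775·0.143)/25.805268 = -0.009771
w* = 0.175647·p + -0.009771·q:
  w_0 = 0.175647·2.1138 + -0.009771·18.3646 = 0.1918  (Chevron)
  w_1 = 0.175647·0.8331 + -0.009771·10.4076 = 0.0446  (Unilever)
  w_2 = 0.175647·1.6872 + -0.009771·16.3969 = 0.1361  (Disney)
  w_3 = 0.175647·2.1412 + -0.009771·32.8563 = 0.0551  (Nike)
  w_4 = 0.175647·5.4284 + -0.009771·39.0122 = 0.5723  (Kellogg)
Σw_i=1.0000  μᵀw=0.1430
σ²=wᵀΣw=λ₁·μ_p+λ₂ = 0.175647·0.143 + -0.009771 = 0.015347 ≈ 0.0153

Kellogg (0.5723)


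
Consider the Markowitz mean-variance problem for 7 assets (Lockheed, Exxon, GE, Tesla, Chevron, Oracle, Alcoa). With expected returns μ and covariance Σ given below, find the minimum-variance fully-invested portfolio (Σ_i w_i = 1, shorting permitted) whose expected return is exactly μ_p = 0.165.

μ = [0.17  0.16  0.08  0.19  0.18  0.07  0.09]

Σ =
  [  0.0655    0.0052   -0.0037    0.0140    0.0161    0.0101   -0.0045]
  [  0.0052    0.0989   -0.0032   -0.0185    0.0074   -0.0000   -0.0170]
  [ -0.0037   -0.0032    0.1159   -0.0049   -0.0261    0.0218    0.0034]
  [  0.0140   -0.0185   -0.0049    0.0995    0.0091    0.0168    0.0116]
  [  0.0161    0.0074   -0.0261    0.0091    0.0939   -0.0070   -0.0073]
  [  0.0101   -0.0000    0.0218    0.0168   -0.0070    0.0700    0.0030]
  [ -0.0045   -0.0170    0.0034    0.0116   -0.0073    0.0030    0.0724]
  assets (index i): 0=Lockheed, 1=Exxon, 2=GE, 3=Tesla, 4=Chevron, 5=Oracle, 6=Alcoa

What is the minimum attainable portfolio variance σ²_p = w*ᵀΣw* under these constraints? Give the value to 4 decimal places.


p=Σ⁻¹μ = [1.8094  2.0428  1.2132  1.7310  1.7490  0.0488  1.6752]
q=Σ⁻¹𝟙 = [10.1979  13.2286  10.2385  7.1121  11.9461  8.3940  16.7886]
a=μᵀp=1.529407  b=𝟙ᵀp=10.269441  c=𝟙ᵀq=77.905680  D=ac−b²=13.688095
λ₁=(c·0.165−b)/D = (77.905680·0.165−10.269441)/13.688095 = 0.188850
λ₂=(a−b·0.165)/D = (1.529407−10.269441·0.165)/13.688095 = -0.012058
w* = 0.188850·p + -0.012058·q:
  w_0 = 0.188850·1.8094 + -0.012058·10.1979 = 0.2187  (Lockheed)
  w_1 = 0.188850·2.0428 + -0.012058·13.2286 = 0.2263  (Exxon)
  w_2 = 0.188850·1.2132 + -0.012058·10.2385 = 0.1056  (GE)
  w_3 = 0.188850·1.7310 + -0.012058·7.1121 = 0.2411  (Tesla)
  w_4 = 0.188850·1.7490 + -0.012058·11.9461 = 0.1863  (Chevron)
  w_5 = 0.188850·0.0488 + -0.012058·8.3940 = -0.0920  (Oracle)
  w_6 = 0.188850·1.6752 + -0.012058·16.7886 = 0.1139  (Alcoa)
Σw_i=1.0000  μᵀw=0.1650
σ²=wᵀΣw=λ₁·μ_p+λ₂ = 0.188850·0.165 + -0.012058 = 0.019102 ≈ 0.0191

0.0191


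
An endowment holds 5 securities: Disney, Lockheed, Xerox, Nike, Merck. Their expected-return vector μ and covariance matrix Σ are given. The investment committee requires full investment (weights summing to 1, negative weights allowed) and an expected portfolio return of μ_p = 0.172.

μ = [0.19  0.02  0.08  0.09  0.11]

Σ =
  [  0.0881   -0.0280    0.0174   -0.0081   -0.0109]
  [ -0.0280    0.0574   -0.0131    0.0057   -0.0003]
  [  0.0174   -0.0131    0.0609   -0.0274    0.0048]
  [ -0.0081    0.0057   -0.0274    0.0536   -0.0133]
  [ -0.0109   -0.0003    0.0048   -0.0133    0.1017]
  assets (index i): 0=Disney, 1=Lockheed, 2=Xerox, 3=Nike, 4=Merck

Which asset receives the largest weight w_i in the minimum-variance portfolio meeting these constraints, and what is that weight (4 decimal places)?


Disney (0.6424)

u=Σ⁻¹μ = [2.8444  1.9350  2.3775  3.5514  1.7444]
v=Σ⁻¹𝟙 = [20.1188  31.1338  33.9680  39.6365  15.6613]
a=μᵀu=1.280847  b=𝟙ᵀu=12.452720  c=𝟙ᵀv=140.518412  D=ac−b²=24.912408
λ₁=(c·0.172−b)/D = (140.518412·0.172−12.452720)/24.912408 = 0.470306
λ₂=(a−b·0.172)/D = (1.280847−12.452720·0.172)/24.912408 = -0.034562
w* = 0.470306·u + -0.034562·v:
  w_0 = 0.470306·2.8444 + -0.034562·20.1188 = 0.6424  (Disney)
  w_1 = 0.470306·1.9350 + -0.034562·31.1338 = -0.1660  (Lockheed)
  w_2 = 0.470306·2.3775 + -0.034562·33.9680 = -0.0558  (Xerox)
  w_3 = 0.470306·3.5514 + -0.034562·39.6365 = 0.3003  (Nike)
  w_4 = 0.470306·1.7444 + -0.034562·15.6613 = 0.2791  (Merck)
Σw_i=1.0000  μᵀw=0.1720
σ²=wᵀΣw=λ₁·μ_p+λ₂ = 0.470306·0.172 + -0.034562 = 0.046331 ≈ 0.0463


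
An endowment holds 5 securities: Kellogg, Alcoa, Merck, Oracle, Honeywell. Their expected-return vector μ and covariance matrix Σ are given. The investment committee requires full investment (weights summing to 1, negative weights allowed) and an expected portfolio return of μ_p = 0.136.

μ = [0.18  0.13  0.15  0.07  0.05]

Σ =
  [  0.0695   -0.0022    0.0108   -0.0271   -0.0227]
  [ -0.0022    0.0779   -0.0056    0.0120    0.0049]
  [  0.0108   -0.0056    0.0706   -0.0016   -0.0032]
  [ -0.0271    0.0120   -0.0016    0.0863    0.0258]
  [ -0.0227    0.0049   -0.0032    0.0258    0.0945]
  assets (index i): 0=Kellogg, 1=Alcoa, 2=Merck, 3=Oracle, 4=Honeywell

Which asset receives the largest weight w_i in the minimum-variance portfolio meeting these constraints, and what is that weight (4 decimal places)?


Kellogg (0.3629)

g=Σ⁻¹μ = [3.1753  1.6265  1.8393  1.3464  0.9022]
h=Σ⁻¹𝟙 = [21.9991  11.5210  12.5635  13.5397  11.9979]
a=μᵀg=1.198261  b=𝟙ᵀg=8.889783  c=𝟙ᵀh=71.621350  D=ac−b²=6.792829
λ₁=(c·0.136−b)/D = (71.621350·0.136−8.889783)/6.792829 = 0.125238
λ₂=(a−b·0.136)/D = (1.198261−8.889783·0.136)/6.792829 = -0.001582
w* = 0.125238·g + -0.001582·h:
  w_0 = 0.125238·3.1753 + -0.001582·21.9991 = 0.3629  (Kellogg)
  w_1 = 0.125238·1.6265 + -0.001582·11.5210 = 0.1855  (Alcoa)
  w_2 = 0.125238·1.8393 + -0.001582·12.5635 = 0.2105  (Merck)
  w_3 = 0.125238·1.3464 + -0.001582·13.5397 = 0.1472  (Oracle)
  w_4 = 0.125238·0.9022 + -0.001582·11.9979 = 0.0940  (Honeywell)
Σw_i=1.0000  μᵀw=0.1360
σ²=wᵀΣw=λ₁·μ_p+λ₂ = 0.125238·0.136 + -0.001582 = 0.015450 ≈ 0.0154


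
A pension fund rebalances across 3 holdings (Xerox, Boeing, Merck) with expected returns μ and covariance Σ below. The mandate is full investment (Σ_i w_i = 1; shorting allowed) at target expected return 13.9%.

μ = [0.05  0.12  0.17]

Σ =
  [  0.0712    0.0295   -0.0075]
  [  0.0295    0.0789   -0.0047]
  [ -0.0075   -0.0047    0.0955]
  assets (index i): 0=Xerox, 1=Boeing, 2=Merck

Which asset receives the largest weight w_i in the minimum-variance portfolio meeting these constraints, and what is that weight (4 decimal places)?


Merck (0.5026)

u=Σ⁻¹μ = [0.2644  1.5338  1.8764]
v=Σ⁻¹𝟙 = [11.5340  9.0661  11.8232]
a=μᵀu=0.516260  b=𝟙ᵀu=3.674578  c=𝟙ᵀv=32.423345  D=ac−b²=3.236345
λ₁=(c·0.139−b)/D = (32.423345·0.139−3.674578)/3.236345 = 0.257163
λ₂=(a−b·0.139)/D = (0.516260−3.674578·0.139)/3.236345 = 0.001697
w* = 0.257163·u + 0.001697·v:
  w_0 = 0.257163·0.2644 + 0.001697·11.5340 = 0.0876  (Xerox)
  w_1 = 0.257163·1.5338 + 0.001697·9.0661 = 0.4098  (Boeing)
  w_2 = 0.257163·1.8764 + 0.001697·11.8232 = 0.5026  (Merck)
Σw_i=1.0000  μᵀw=0.1390
σ²=wᵀΣw=λ₁·μ_p+λ₂ = 0.257163·0.139 + 0.001697 = 0.037443 ≈ 0.0374


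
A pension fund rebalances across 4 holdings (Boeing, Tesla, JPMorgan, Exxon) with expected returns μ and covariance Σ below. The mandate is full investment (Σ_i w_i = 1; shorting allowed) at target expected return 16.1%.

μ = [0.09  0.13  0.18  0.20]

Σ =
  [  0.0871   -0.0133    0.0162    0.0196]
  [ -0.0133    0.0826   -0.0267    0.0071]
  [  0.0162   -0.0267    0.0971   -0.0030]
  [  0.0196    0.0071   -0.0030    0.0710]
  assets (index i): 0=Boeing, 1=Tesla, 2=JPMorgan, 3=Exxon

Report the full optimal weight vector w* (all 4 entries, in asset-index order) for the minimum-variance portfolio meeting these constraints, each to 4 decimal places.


p=Σ⁻¹μ = [0.3192  2.2047  2.4875  2.6134]
q=Σ⁻¹𝟙 = [9.1890  17.1529  13.8040  10.4158]
a=μᵀp=1.285765  b=𝟙ᵀp=7.624763  c=𝟙ᵀq=50.561650  D=ac−b²=6.873382
λ₁=(c·0.161−b)/D = (50.561650·0.161−7.624763)/6.873382 = 0.075023
λ₂=(a−b·0.161)/D = (1.285765−7.624763·0.161)/6.873382 = 0.008464
w* = 0.075023·p + 0.008464·q:
  w_0 = 0.075023·0.3192 + 0.008464·9.1890 = 0.1017  (Boeing)
  w_1 = 0.075023·2.2047 + 0.008464·17.1529 = 0.3106  (Tesla)
  w_2 = 0.075023·2.4875 + 0.008464·13.8040 = 0.3035  (JPMorgan)
  w_3 = 0.075023·2.6134 + 0.008464·10.4158 = 0.2842  (Exxon)
Σw_i=1.0000  μᵀw=0.1610
σ²=wᵀΣw=λ₁·μ_p+λ₂ = 0.075023·0.161 + 0.008464 = 0.020543 ≈ 0.0205

0.1017  0.3106  0.3035  0.2842
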